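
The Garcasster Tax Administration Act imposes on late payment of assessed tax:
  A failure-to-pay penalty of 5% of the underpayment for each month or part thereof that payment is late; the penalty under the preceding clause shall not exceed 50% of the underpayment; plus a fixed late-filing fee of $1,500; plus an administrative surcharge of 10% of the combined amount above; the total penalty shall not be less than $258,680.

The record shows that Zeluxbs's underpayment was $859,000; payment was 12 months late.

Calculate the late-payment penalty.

Accrued rate: 5% × 12 = 60%, capped at 50% → 50%
Failure-to-pay penalty: 50% of $859,000 = $429,500
Penalty before surcharge: $429,500 + $1,500 = $431,000
Administrative surcharge: 10% of $431,000 = $43,100
Total penalty: $431,000 + $43,100 = $474,100
Minimum $258,680: $474,100 meets the minimum, no increase.

$474,100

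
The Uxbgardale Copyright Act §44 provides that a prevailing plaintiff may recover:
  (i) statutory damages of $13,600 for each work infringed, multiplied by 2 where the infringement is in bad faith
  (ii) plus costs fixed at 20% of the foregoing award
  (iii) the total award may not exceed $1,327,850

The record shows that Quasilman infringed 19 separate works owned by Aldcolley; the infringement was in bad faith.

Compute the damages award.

Statutory damages: 19 × $13,600 = $258,400
Doubled: 2 × $258,400 = $516,800
Costs: 20% of $516,800 = $103,360
Award plus costs: $516,800 + $103,360 = $620,160
Cap at $1,327,850: $620,160 is within the cap, no reduction.

$620,160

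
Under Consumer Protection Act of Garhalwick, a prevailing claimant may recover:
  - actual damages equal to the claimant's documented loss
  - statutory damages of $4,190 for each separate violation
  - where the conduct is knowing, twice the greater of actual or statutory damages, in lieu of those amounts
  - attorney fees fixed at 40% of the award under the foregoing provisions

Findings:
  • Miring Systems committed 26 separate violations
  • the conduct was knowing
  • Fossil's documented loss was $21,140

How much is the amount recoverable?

Statutory damages: 26 × $4,190 = $108,940
Greater of actual damages ($21,140) or statutory damages ($108,940): $108,940
Doubled: 2 × $108,940 = $217,880
Attorney fees: 40% of $217,880 = $87,152
Total recovery: $217,880 + $87,152 = $305,032

Total recovery: $305,032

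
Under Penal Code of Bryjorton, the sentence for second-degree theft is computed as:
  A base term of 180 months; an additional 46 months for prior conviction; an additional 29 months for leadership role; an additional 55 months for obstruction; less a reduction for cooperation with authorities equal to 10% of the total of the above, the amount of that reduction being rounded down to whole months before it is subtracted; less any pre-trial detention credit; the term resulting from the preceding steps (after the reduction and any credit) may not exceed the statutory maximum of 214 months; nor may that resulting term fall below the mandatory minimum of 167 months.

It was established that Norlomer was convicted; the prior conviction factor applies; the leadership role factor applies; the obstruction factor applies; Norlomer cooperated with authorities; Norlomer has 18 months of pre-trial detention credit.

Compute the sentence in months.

Prior conviction enhancement: +46 months
Leadership role enhancement: +29 months
Obstruction enhancement: +55 months
Adjusted term: 180 months + 46 months + 29 months + 55 months = 310 months
Cooperation with authorities reduction: 10% of 310 months = 31 months (rounded down)
After reduction: 310 − 31 = 279 months
Less pre-trial detention credit: 279 months − 18 months = 261 months
Cap at 214 months: 261 months exceeds the cap → 214 months
Minimum 167 months: 214 months meets the minimum, no increase.

214 months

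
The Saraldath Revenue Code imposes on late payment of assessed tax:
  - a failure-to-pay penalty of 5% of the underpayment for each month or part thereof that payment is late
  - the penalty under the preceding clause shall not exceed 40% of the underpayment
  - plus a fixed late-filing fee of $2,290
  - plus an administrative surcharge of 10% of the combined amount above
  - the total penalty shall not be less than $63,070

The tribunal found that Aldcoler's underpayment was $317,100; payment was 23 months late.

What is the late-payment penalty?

Accrued rate: 5% × 23 = 115%, capped at 40% → 40%
Failure-to-pay penalty: 40% of $317,100 = $126,840
Penalty before surcharge: $126,840 + $2,290 = $129,130
Administrative surcharge: 10% of $129,130 = $12,913
Total penalty: $129,130 + $12,913 = $142,043
Minimum $63,070: $142,043 meets the minimum, no increase.

$142,043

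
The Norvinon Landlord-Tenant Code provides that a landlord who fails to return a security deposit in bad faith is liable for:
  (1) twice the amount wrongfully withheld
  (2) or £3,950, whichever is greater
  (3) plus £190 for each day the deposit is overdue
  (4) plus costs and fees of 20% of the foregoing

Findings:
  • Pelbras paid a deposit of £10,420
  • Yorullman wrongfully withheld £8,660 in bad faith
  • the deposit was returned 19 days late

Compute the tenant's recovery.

Doubled: 2 × £8,660 = £17,320
Minimum £3,950: £17,320 meets the minimum, no increase.
Late-return penalty: 19 × £190 = £3,610
Damages plus late penalty: £17,320 + £3,610 = £20,930
Costs and fees: 20% of £20,930 = £4,186
Total recovery: £20,930 + £4,186 = £25,116

£25,116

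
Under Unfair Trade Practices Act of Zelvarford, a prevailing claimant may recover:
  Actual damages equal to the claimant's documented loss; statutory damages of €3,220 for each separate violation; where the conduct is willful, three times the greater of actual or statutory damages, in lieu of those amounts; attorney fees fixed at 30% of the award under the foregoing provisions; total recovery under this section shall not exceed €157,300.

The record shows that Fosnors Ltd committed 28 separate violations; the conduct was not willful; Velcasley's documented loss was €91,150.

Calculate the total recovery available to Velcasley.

€157,300

Statutory damages: 28 × €3,220 = €90,160
Conduct not willful: the in-lieu enhancement does not apply.
Actual plus statutory damages: €91,150 + €90,160 = €181,310
Attorney fees: 30% of €181,310 = €54,393
Total before cap: €181,310 + €54,393 = €235,703
Cap at €157,300: €235,703 exceeds the cap → €157,300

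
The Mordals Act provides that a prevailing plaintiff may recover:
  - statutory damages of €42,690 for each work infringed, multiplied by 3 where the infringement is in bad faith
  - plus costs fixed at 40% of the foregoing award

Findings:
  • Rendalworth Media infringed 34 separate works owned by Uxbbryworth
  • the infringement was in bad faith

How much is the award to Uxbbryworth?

Statutory damages: 34 × €42,690 = €1,451,460
Trebled: 3 × €1,451,460 = €4,354,380
Costs: 40% of €4,354,380 = €1,741,752
Award plus costs: €4,354,380 + €1,741,752 = €6,096,132

€6,096,132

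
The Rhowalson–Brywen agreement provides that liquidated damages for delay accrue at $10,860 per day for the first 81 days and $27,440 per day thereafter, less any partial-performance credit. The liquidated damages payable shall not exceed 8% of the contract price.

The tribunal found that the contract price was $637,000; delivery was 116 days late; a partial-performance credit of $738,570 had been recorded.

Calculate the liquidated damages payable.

$50,960

First 81 days: 81 × $10,860 = $879,660
Remaining days: (116 − 81) × $27,440 = $960,400
Accrued per-day damages: $879,660 + $960,400 = $1,840,060
Less partial-performance credit: $1,840,060 − $738,570 = $1,101,490
Cap: 8% of $637,000 = $50,960
Cap at $50,960: $1,101,490 exceeds the cap → $50,960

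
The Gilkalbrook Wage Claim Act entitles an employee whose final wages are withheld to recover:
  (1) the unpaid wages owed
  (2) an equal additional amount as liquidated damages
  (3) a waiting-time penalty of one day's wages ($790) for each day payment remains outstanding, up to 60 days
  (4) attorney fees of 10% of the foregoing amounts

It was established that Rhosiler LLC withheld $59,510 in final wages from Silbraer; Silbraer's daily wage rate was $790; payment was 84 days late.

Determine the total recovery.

Liquidated damages (equal amount): $59,510
Penalty days: min(84, 60) = 60
Waiting-time penalty: 60 × $790 = $47,400
Subtotal: $59,510 + $59,510 + $47,400 = $166,420
Attorney fees: 10% of $166,420 = $16,642
Total award: $166,420 + $16,642 = $183,062

$183,062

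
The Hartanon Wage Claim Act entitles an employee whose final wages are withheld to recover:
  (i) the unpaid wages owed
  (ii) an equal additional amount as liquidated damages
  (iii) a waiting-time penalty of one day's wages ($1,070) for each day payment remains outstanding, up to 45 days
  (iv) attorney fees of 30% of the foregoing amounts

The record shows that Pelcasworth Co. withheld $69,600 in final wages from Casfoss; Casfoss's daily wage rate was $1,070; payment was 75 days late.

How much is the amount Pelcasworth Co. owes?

Liquidated damages (equal amount): $69,600
Penalty days: min(75, 45) = 45
Waiting-time penalty: 45 × $1,070 = $48,150
Subtotal: $69,600 + $69,600 + $48,150 = $187,350
Attorney fees: 30% of $187,350 = $56,205
Total award: $187,350 + $56,205 = $243,555

Total award: $243,555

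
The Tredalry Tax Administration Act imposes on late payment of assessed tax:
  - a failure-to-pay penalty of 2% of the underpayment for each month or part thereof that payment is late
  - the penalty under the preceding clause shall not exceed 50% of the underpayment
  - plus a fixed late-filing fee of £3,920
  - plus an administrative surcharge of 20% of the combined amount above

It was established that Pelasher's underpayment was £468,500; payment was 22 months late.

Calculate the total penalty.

Penalty: £252,072

Accrued rate: 2% × 22 = 44%, capped at 50% → 44%
Failure-to-pay penalty: 44% of £468,500 = £206,140
Penalty before surcharge: £206,140 + £3,920 = £210,060
Administrative surcharge: 20% of £210,060 = £42,012
Total penalty: £210,060 + £42,012 = £252,072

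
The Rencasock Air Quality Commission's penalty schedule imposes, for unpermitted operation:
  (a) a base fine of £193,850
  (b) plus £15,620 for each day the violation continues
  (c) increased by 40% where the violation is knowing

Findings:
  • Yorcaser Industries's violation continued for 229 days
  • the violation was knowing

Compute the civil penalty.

£5,279,162

Per-day component: 229 × £15,620 = £3,576,980
Base plus per-day: £193,850 + £3,576,980 = £3,770,830
Enhancement: 40% of £3,770,830 = £1,508,332
Enhanced fine: £3,770,830 + £1,508,332 = £5,279,162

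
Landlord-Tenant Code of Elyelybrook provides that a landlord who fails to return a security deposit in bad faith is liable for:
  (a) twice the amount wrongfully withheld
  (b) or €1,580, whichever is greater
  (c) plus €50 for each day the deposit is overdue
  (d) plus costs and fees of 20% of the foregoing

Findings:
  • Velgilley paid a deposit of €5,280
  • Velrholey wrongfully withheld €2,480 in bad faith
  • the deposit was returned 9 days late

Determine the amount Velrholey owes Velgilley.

Doubled: 2 × €2,480 = €4,960
Minimum €1,580: €4,960 meets the minimum, no increase.
Late-return penalty: 9 × €50 = €450
Damages plus late penalty: €4,960 + €450 = €5,410
Costs and fees: 20% of €5,410 = €1,082
Total recovery: €5,410 + €1,082 = €6,492

Recovery: €6,492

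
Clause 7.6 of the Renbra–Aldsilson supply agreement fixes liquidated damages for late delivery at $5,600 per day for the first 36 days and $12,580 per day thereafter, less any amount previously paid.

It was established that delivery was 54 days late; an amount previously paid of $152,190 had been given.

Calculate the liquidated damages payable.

First 36 days: 36 × $5,600 = $201,600
Remaining days: (54 − 36) × $12,580 = $226,440
Accrued per-day damages: $201,600 + $226,440 = $428,040
Less amount previously paid: $428,040 − $152,190 = $275,850

$275,850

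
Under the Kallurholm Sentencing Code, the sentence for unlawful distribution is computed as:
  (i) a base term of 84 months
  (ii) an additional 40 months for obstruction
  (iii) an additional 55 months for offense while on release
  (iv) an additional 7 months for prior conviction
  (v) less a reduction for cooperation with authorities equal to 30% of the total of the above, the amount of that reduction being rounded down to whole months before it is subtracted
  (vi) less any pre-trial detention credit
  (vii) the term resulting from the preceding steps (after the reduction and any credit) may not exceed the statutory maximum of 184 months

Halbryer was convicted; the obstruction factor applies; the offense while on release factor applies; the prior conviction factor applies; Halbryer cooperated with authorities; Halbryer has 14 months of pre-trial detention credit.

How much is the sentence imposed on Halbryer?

117 months

Obstruction enhancement: +40 months
Offense while on release enhancement: +55 months
Prior conviction enhancement: +7 months
Adjusted term: 84 months + 40 months + 55 months + 7 months = 186 months
Cooperation with authorities reduction: 30% of 186 months = 55 months (rounded down)
After reduction: 186 − 55 = 131 months
Less pre-trial detention credit: 131 months − 14 months = 117 months
Cap at 184 months: 117 months is within the cap, no reduction.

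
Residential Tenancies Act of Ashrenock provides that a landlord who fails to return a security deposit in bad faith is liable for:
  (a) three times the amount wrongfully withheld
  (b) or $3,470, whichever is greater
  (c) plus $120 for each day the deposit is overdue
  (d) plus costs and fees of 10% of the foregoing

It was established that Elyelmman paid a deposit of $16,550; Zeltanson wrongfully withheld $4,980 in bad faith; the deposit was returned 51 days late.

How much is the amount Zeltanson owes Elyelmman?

$23,166

Trebled: 3 × $4,980 = $14,940
Minimum $3,470: $14,940 meets the minimum, no increase.
Late-return penalty: 51 × $120 = $6,120
Damages plus late penalty: $14,940 + $6,120 = $21,060
Costs and fees: 10% of $21,060 = $2,106
Total recovery: $21,060 + $2,106 = $23,166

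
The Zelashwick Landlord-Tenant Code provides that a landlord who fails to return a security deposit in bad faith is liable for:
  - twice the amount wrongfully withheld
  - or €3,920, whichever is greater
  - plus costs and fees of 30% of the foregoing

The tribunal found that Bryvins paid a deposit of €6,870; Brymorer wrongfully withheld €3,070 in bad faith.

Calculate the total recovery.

Doubled: 2 × €3,070 = €6,140
Minimum €3,920: €6,140 meets the minimum, no increase.
Costs and fees: 30% of €6,140 = €1,842
Total recovery: €6,140 + €1,842 = €7,982

€7,982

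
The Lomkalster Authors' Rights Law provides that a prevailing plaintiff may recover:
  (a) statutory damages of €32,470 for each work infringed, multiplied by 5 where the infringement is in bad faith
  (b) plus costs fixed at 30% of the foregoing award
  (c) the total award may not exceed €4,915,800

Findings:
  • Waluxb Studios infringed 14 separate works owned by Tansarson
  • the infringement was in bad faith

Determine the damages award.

€2,954,770

Statutory damages: 14 × €32,470 = €454,580
Multiplied by 5: 5 × €454,580 = €2,272,900
Costs: 30% of €2,272,900 = €681,870
Award plus costs: €2,272,900 + €681,870 = €2,954,770
Cap at €4,915,800: €2,954,770 is within the cap, no reduction.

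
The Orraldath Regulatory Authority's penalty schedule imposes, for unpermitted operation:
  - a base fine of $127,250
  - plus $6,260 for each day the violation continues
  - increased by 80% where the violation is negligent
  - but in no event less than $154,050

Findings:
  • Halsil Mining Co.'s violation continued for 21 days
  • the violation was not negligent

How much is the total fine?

Per-day component: 21 × $6,260 = $131,460
Base plus per-day: $127,250 + $131,460 = $258,710
The violation was not negligent: no 80% increase.
Minimum $154,050: $258,710 meets the minimum, no increase.

$258,710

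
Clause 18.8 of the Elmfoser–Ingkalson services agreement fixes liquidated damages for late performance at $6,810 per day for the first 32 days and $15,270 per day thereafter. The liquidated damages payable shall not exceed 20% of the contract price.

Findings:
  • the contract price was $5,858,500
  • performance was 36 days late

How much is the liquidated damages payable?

First 32 days: 32 × $6,810 = $217,920
Remaining days: (36 − 32) × $15,270 = $61,080
Accrued per-day damages: $217,920 + $61,080 = $279,000
Cap: 20% of $5,858,500 = $1,171,700
Cap at $1,171,700: $279,000 is within the cap, no reduction.

Liquidated damages: $279,000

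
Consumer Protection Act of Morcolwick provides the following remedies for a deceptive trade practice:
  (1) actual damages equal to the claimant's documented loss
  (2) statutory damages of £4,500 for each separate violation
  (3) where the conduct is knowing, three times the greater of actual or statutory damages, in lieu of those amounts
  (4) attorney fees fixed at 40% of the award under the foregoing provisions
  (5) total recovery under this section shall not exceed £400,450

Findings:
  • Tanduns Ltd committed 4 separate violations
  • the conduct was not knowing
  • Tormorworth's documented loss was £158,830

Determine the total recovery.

£247,562

Statutory damages: 4 × £4,500 = £18,000
Conduct not knowing: the in-lieu enhancement does not apply.
Actual plus statutory damages: £158,830 + £18,000 = £176,830
Attorney fees: 40% of £176,830 = £70,732
Total before cap: £176,830 + £70,732 = £247,562
Cap at £400,450: £247,562 is within the cap, no reduction.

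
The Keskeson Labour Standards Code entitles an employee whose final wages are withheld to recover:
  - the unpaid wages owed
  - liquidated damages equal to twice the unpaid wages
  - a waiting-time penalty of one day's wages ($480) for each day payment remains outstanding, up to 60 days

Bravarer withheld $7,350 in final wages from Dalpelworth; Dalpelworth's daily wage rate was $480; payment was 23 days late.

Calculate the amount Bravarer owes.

Doubled: 2 × $7,350 = $14,700
Penalty days: min(23, 60) = 23
Waiting-time penalty: 23 × $480 = $11,040
Total award: $7,350 + $14,700 + $11,040 = $33,090

$33,090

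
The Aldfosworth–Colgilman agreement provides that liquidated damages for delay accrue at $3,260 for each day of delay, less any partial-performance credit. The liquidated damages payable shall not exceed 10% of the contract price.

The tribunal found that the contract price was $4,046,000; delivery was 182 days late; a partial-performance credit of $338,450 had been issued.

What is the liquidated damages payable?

Per-day damages: 182 × $3,260 = $593,320
Less partial-performance credit: $593,320 − $338,450 = $254,870
Cap: 10% of $4,046,000 = $404,600
Cap at $404,600: $254,870 is within the cap, no reduction.

$254,870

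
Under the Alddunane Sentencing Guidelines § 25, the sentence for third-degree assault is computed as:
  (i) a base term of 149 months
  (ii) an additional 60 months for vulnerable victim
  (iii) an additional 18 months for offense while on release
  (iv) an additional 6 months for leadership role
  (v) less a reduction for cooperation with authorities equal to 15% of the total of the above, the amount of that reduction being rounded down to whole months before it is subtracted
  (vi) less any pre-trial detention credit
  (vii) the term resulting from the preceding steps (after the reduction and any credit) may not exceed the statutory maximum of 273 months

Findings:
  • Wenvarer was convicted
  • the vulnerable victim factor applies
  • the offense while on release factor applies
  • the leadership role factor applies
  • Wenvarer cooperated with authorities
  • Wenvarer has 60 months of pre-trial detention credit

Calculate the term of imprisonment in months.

Vulnerable victim enhancement: +60 months
Offense while on release enhancement: +18 months
Leadership role enhancement: +6 months
Adjusted term: 149 months + 60 months + 18 months + 6 months = 233 months
Cooperation with authorities reduction: 15% of 233 months = 34 months (rounded down)
After reduction: 233 − 34 = 199 months
Less pre-trial detention credit: 199 months − 60 months = 139 months
Cap at 273 months: 139 months is within the cap, no reduction.

139 months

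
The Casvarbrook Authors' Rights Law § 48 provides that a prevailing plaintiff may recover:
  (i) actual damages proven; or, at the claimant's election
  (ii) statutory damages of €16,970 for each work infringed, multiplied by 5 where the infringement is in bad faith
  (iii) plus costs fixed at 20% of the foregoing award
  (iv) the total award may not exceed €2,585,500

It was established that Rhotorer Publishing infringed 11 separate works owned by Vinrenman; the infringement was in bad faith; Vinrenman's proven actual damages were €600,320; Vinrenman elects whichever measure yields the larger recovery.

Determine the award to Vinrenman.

Statutory damages: 11 × €16,970 = €186,670
Multiplied by 5: 5 × €186,670 = €933,350
Greater of actual damages (€600,320) or enhanced statutory damages (€933,350): €933,350
Costs: 20% of €933,350 = €186,670
Award plus costs: €933,350 + €186,670 = €1,120,020
Cap at €2,585,500: €1,120,020 is within the cap, no reduction.

€1,120,020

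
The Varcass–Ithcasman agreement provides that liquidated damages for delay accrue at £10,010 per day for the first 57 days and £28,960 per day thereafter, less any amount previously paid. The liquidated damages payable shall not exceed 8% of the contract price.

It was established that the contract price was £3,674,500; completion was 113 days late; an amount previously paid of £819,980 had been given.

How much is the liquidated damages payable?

First 57 days: 57 × £10,010 = £570,570
Remaining days: (113 − 57) × £28,960 = £1,621,760
Accrued per-day damages: £570,570 + £1,621,760 = £2,192,330
Less amount previously paid: £2,192,330 − £819,980 = £1,372,350
Cap: 8% of £3,674,500 = £293,960
Cap at £293,960: £1,372,350 exceeds the cap → £293,960

£293,960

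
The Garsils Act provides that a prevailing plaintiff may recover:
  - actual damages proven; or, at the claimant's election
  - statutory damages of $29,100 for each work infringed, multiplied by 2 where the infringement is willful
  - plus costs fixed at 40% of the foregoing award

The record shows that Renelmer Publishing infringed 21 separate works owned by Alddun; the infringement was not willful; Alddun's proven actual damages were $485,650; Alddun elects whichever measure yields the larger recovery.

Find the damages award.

Statutory damages: 21 × $29,100 = $611,100
Infringement not willful: no ×2 enhancement.
Greater of actual damages ($485,650) or statutory damages ($611,100): $611,100
Costs: 40% of $611,100 = $244,440
Award plus costs: $611,100 + $244,440 = $855,540

$855,540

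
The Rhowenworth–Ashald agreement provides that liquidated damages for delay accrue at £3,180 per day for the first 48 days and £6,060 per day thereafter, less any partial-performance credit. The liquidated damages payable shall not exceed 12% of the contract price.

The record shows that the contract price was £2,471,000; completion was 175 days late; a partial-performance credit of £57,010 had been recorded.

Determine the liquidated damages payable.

First 48 days: 48 × £3,180 = £152,640
Remaining days: (175 − 48) × £6,060 = £769,620
Accrued per-day damages: £152,640 + £769,620 = £922,260
Less partial-performance credit: £922,260 − £57,010 = £865,250
Cap: 12% of £2,471,000 = £296,520
Cap at £296,520: £865,250 exceeds the cap → £296,520

Liquidated damages: £296,520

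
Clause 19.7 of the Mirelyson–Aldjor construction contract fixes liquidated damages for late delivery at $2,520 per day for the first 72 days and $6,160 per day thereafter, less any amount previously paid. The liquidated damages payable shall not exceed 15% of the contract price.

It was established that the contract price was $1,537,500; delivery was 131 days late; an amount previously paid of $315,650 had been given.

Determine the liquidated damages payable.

First 72 days: 72 × $2,520 = $181,440
Remaining days: (131 − 72) × $6,160 = $363,440
Accrued per-day damages: $181,440 + $363,440 = $544,880
Less amount previously paid: $544,880 − $315,650 = $229,230
Cap: 15% of $1,537,500 = $230,625
Cap at $230,625: $229,230 is within the cap, no reduction.

$229,230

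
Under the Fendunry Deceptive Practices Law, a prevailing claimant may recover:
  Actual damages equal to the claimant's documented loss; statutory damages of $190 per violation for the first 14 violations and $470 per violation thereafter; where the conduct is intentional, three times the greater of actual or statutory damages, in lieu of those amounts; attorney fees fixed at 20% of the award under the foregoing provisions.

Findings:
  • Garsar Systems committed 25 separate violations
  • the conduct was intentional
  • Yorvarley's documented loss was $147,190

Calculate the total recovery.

First 14 violations: 14 × $190 = $2,660
Remaining violations: (25 − 14) × $470 = $5,170
Statutory damages: $2,660 + $5,170 = $7,830
Greater of actual damages ($147,190) or statutory damages ($7,830): $147,190
Trebled: 3 × $147,190 = $441,570
Attorney fees: 20% of $441,570 = $88,314
Total recovery: $441,570 + $88,314 = $529,884

$529,884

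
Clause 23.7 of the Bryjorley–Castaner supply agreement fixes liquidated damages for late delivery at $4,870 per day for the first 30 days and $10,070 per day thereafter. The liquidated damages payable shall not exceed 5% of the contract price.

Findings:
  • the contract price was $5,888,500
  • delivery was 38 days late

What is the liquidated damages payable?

First 30 days: 30 × $4,870 = $146,100
Remaining days: (38 − 30) × $10,070 = $80,560
Accrued per-day damages: $146,100 + $80,560 = $226,660
Cap: 5% of $5,888,500 = $294,425
Cap at $294,425: $226,660 is within the cap, no reduction.

$226,660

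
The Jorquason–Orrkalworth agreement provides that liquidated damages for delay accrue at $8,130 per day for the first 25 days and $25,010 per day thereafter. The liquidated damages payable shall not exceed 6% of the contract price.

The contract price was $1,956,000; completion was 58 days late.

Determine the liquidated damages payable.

First 25 days: 25 × $8,130 = $203,250
Remaining days: (58 − 25) × $25,010 = $825,330
Accrued per-day damages: $203,250 + $825,330 = $1,028,580
Cap: 6% of $1,956,000 = $117,360
Cap at $117,360: $1,028,580 exceeds the cap → $117,360

$117,360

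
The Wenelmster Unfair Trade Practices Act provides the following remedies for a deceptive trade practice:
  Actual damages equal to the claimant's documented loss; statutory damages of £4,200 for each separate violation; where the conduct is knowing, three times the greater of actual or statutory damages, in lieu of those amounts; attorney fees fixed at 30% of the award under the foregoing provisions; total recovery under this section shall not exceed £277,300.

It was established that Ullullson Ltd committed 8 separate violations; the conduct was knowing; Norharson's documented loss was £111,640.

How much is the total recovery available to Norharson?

£277,300

Statutory damages: 8 × £4,200 = £33,600
Greater of actual damages (£111,640) or statutory damages (£33,600): £111,640
Trebled: 3 × £111,640 = £334,920
Attorney fees: 30% of £334,920 = £100,476
Total before cap: £334,920 + £100,476 = £435,396
Cap at £277,300: £435,396 exceeds the cap → £277,300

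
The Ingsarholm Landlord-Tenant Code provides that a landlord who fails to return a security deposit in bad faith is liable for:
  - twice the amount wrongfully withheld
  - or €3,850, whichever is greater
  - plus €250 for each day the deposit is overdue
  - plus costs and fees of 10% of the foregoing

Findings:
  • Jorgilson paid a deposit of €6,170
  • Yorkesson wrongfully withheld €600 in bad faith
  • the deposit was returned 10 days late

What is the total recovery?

€6,985

Doubled: 2 × €600 = €1,200
Minimum €3,850: €1,200 is below the minimum → €3,850
Late-return penalty: 10 × €250 = €2,500
Damages plus late penalty: €3,850 + €2,500 = €6,350
Costs and fees: 10% of €6,350 = €635
Total recovery: €6,350 + €635 = €6,985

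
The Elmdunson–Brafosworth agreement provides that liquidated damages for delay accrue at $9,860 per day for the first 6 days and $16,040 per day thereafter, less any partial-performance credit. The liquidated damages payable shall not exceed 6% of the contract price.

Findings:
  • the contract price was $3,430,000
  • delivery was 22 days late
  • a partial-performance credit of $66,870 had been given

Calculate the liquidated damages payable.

First 6 days: 6 × $9,860 = $59,160
Remaining days: (22 − 6) × $16,040 = $256,640
Accrued per-day damages: $59,160 + $256,640 = $315,800
Less partial-performance credit: $315,800 − $66,870 = $248,930
Cap: 6% of $3,430,000 = $205,800
Cap at $205,800: $248,930 exceeds the cap → $205,800

Liquidated damages: $205,800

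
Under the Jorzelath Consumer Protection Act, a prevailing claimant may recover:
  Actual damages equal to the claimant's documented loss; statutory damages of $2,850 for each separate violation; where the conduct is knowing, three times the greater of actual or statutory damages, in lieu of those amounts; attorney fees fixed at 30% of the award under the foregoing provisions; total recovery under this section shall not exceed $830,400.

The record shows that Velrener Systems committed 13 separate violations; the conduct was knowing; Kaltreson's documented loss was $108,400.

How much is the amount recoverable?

Statutory damages: 13 × $2,850 = $37,050
Greater of actual damages ($108,400) or statutory damages ($37,050): $108,400
Trebled: 3 × $108,400 = $325,200
Attorney fees: 30% of $325,200 = $97,560
Total before cap: $325,200 + $97,560 = $422,760
Cap at $830,400: $422,760 is within the cap, no reduction.

$422,760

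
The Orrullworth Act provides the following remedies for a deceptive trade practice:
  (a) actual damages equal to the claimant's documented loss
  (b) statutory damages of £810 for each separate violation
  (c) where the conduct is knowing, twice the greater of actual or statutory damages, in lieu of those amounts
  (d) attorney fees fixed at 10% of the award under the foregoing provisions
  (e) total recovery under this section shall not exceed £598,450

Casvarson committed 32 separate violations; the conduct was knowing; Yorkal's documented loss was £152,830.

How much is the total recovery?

Statutory damages: 32 × £810 = £25,920
Greater of actual damages (£152,830) or statutory damages (£25,920): £152,830
Doubled: 2 × £152,830 = £305,660
Attorney fees: 10% of £305,660 = £30,566
Total before cap: £305,660 + £30,566 = £336,226
Cap at £598,450: £336,226 is within the cap, no reduction.

£336,226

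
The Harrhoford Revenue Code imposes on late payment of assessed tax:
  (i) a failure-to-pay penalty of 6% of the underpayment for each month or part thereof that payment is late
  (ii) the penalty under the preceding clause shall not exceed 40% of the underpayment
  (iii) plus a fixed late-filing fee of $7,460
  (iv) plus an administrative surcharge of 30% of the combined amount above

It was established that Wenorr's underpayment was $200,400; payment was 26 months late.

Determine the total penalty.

Accrued rate: 6% × 26 = 156%, capped at 40% → 40%
Failure-to-pay penalty: 40% of $200,400 = $80,160
Penalty before surcharge: $80,160 + $7,460 = $87,620
Administrative surcharge: 30% of $87,620 = $26,286
Total penalty: $87,620 + $26,286 = $113,906

$113,906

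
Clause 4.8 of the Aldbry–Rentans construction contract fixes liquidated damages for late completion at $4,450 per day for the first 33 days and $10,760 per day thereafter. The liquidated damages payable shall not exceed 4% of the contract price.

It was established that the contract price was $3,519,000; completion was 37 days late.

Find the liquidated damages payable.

First 33 days: 33 × $4,450 = $146,850
Remaining days: (37 − 33) × $10,760 = $43,040
Accrued per-day damages: $146,850 + $43,040 = $189,890
Cap: 4% of $3,519,000 = $140,760
Cap at $140,760: $189,890 exceeds the cap → $140,760

$140,760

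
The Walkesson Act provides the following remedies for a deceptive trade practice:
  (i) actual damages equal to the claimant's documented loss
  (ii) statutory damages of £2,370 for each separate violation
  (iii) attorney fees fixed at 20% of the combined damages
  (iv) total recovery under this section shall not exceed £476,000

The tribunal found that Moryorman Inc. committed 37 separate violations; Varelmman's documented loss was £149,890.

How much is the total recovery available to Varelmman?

Statutory damages: 37 × £2,370 = £87,690
Combined damages: £149,890 + £87,690 = £237,580
Attorney fees: 20% of £237,580 = £47,516
Total before cap: £237,580 + £47,516 = £285,096
Cap at £476,000: £285,096 is within the cap, no reduction.

£285,096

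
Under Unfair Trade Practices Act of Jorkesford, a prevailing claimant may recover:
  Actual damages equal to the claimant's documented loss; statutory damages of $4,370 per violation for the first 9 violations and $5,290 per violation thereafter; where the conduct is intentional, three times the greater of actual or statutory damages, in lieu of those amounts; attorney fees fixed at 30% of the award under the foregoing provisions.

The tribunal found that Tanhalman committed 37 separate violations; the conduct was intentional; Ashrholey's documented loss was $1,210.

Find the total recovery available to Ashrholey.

First 9 violations: 9 × $4,370 = $39,330
Remaining violations: (37 − 9) × $5,290 = $148,120
Statutory damages: $39,330 + $148,120 = $187,450
Greater of actual damages ($1,210) or statutory damages ($187,450): $187,450
Trebled: 3 × $187,450 = $562,350
Attorney fees: 30% of $562,350 = $168,705
Total recovery: $562,350 + $168,705 = $731,055

$731,055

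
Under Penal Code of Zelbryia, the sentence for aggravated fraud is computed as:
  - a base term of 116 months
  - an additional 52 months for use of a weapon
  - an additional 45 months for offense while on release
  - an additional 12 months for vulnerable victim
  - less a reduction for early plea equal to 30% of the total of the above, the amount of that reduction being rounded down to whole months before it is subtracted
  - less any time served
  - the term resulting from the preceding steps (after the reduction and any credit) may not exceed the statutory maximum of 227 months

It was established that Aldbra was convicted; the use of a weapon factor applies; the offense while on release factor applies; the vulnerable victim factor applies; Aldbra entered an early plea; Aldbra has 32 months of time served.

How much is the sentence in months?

126 months

Use of a weapon enhancement: +52 months
Offense while on release enhancement: +45 months
Vulnerable victim enhancement: +12 months
Adjusted term: 116 months + 52 months + 45 months + 12 months = 225 months
Early plea reduction: 30% of 225 months = 67 months (rounded down)
After reduction: 225 − 67 = 158 months
Less time served: 158 months − 32 months = 126 months
Cap at 227 months: 126 months is within the cap, no reduction.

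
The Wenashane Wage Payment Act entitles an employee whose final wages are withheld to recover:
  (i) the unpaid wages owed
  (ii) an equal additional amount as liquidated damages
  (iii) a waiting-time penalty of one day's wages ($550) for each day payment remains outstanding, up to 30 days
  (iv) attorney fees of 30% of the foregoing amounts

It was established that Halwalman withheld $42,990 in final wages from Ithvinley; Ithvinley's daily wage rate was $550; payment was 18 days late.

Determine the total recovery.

Liquidated damages (equal amount): $42,990
Penalty days: min(18, 30) = 18
Waiting-time penalty: 18 × $550 = $9,900
Subtotal: $42,990 + $42,990 + $9,900 = $95,880
Attorney fees: 30% of $95,880 = $28,764
Total award: $95,880 + $28,764 = $124,644

$124,644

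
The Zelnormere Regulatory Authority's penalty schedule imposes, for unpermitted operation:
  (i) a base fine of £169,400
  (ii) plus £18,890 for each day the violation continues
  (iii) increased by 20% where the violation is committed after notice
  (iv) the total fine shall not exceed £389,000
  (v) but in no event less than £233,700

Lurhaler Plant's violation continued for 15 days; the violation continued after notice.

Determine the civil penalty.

£389,000

Per-day component: 15 × £18,890 = £283,350
Base plus per-day: £169,400 + £283,350 = £452,750
Enhancement: 20% of £452,750 = £90,550
Enhanced fine: £452,750 + £90,550 = £543,300
Cap at £389,000: £543,300 exceeds the cap → £389,000
Minimum £233,700: £389,000 meets the minimum, no increase.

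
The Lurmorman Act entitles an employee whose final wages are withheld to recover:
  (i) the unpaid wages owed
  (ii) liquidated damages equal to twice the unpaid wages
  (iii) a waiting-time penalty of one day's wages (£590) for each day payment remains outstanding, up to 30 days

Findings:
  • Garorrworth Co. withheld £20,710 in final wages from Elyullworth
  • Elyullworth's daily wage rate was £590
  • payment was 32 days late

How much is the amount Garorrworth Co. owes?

Doubled: 2 × £20,710 = £41,420
Penalty days: min(32, 30) = 30
Waiting-time penalty: 30 × £590 = £17,700
Total award: £20,710 + £41,420 + £17,700 = £79,830

£79,830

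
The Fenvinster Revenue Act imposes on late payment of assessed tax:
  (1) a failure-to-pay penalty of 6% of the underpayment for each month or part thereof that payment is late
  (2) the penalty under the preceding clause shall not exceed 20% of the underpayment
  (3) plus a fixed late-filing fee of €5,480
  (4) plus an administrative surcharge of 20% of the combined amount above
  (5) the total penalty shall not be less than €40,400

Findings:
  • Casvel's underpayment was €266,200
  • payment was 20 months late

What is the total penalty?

€70,464

Accrued rate: 6% × 20 = 120%, capped at 20% → 20%
Failure-to-pay penalty: 20% of €266,200 = €53,240
Penalty before surcharge: €53,240 + €5,480 = €58,720
Administrative surcharge: 20% of €58,720 = €11,744
Total penalty: €58,720 + €11,744 = €70,464
Minimum €40,400: €70,464 meets the minimum, no increase.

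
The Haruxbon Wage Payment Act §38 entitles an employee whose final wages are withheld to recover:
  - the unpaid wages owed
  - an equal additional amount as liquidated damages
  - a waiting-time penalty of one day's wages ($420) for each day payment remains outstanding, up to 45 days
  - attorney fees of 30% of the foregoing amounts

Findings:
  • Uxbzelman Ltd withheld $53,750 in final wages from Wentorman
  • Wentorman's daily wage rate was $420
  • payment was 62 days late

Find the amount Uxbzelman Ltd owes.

Liquidated damages (equal amount): $53,750
Penalty days: min(62, 45) = 45
Waiting-time penalty: 45 × $420 = $18,900
Subtotal: $53,750 + $53,750 + $18,900 = $126,400
Attorney fees: 30% of $126,400 = $37,920
Total award: $126,400 + $37,920 = $164,320

$164,320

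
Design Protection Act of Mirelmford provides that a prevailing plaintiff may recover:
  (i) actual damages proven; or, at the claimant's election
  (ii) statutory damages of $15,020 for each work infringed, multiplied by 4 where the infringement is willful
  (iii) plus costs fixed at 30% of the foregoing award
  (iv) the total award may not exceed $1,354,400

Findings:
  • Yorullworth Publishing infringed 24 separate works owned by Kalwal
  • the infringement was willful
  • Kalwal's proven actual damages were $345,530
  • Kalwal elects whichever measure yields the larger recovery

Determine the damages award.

$1,354,400

Statutory damages: 24 × $15,020 = $360,480
Multiplied by 4: 4 × $360,480 = $1,441,920
Greater of actual damages ($345,530) or enhanced statutory damages ($1,441,920): $1,441,920
Costs: 30% of $1,441,920 = $432,576
Award plus costs: $1,441,920 + $432,576 = $1,874,496
Cap at $1,354,400: $1,874,496 exceeds the cap → $1,354,400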